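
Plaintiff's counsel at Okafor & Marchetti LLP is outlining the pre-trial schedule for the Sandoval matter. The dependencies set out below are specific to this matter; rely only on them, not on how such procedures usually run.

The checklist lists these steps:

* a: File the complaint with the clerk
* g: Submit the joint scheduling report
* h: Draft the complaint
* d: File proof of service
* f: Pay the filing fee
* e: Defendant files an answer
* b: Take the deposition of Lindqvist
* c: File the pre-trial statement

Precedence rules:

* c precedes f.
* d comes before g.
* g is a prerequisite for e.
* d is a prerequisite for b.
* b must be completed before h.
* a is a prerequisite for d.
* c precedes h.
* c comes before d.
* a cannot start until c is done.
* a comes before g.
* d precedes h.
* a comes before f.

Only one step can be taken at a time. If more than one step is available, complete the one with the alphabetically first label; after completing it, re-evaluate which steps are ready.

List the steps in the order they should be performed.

c, a, d, b, f, g, e, h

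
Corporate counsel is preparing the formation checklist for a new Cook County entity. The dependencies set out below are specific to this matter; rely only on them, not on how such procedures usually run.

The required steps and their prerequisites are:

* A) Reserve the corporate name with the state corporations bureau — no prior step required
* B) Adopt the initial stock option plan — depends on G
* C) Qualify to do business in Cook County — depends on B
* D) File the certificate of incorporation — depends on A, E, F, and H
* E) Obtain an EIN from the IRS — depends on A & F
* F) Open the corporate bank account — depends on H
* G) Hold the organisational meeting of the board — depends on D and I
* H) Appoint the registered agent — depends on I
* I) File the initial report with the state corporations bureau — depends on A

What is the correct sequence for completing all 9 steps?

Only A has no prerequisites, so it is first.
I needed A, now all done → I.
Next only H has its prerequisites met → H.
F needed H, now all done → F.
Next only E has its prerequisites met → E.
D needed A, E, F and H, now all done → D.
G needed D and I, now all done → G.
That leaves B as the only ready step → B.
C needed B, now all done → C.

A, I, H, F, E, D, G, B, C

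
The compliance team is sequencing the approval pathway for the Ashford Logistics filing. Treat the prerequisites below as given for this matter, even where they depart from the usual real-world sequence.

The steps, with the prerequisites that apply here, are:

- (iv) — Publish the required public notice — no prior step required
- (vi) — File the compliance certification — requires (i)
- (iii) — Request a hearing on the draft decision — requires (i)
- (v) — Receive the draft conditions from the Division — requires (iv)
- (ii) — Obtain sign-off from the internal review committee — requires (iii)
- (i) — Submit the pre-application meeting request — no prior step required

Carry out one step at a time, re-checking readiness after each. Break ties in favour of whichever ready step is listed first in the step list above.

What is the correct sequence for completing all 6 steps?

Nothing is required for (iv) and (i). (iv) is listed earlier → (iv) first.
Ready: (v) and (i). (v) is listed earlier → (v).
That leaves (i) as the only ready step → (i).
Now (vi) and (iii) have their prerequisites met. (vi) is listed earlier, so (vi) next.
(iii) needed (i), now all done → (iii).
(ii) needed (iii), now all done → (ii).

(iv) (v) (i) (vi) (iii) (ii)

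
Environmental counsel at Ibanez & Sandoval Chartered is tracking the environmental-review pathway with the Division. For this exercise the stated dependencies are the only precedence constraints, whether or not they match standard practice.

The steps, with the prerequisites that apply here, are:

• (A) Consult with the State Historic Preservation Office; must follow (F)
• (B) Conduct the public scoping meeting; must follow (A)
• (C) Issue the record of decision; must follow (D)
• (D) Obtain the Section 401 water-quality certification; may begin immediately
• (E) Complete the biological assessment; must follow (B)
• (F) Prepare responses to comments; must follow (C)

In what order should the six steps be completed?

(D), (C), (F), (A), (B), (E)

(D) is the only step with nothing outstanding, so it goes first.
Next only (C) has its prerequisites met → (C).
That leaves (F) as the only ready step → (F).
Next only (A) has its prerequisites met → (A).
(B) needed (A), now all done → (B).
Next only (E) has its prerequisites met → (E).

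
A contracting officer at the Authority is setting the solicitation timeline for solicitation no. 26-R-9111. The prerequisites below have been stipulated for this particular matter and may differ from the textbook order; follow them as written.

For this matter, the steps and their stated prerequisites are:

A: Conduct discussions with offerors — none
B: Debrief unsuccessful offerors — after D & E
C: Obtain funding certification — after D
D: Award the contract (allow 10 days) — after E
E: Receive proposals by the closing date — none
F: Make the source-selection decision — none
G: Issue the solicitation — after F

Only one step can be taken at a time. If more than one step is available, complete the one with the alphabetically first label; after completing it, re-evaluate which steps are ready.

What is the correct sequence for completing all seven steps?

A, E, D, B, C, F, G

A, E and F have no prerequisites; A has the earlier label, so A is first.
E and F are both available; E has the earlier label → E.
D now also ready, so the ready set is {D, F}; D has the earlier label → D.
B and C now also ready, so the ready set is {B, C, F}; B has the earlier label → B.
C and F are both available; C has the earlier label → C.
Next only F has its prerequisites met → F.
That leaves G as the only ready step → G.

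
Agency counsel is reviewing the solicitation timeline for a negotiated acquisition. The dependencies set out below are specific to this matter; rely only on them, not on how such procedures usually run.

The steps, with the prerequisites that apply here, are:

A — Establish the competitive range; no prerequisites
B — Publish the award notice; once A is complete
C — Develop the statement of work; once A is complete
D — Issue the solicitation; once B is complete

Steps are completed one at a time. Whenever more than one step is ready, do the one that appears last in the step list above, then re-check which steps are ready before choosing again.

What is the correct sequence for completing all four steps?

A C B D

A has no prerequisites → A first.
C and B are both available; C is listed later → C.
B is the only step now ready → B.
D is the only step now ready → D.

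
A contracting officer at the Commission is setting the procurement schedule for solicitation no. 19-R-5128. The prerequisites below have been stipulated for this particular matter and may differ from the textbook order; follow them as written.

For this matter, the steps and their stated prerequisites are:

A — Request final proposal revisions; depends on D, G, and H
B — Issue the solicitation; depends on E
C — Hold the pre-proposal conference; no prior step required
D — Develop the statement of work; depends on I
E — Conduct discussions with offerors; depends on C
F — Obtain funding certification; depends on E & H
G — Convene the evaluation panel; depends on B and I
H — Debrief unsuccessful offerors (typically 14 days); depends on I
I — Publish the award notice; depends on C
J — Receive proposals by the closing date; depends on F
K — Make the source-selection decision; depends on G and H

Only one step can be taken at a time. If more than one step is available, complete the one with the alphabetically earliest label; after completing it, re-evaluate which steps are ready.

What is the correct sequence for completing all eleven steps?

Only C has no prerequisites, so it is first.
Ready: E and I. E has the earlier label → E.
Ready: B and I. B has the earlier label → B.
That leaves I as the only ready step → I.
Ready: D, G and H. D has the earlier label → D.
G and H are both available; G has the earlier label → G.
H is the only step now ready → H.
A, F and K are all available; A has the earlier label → A.
F and K are both available; F has the earlier label → F.
J now also ready, so the ready set is {J, K}; J has the earlier label → J.
K needed G and H, now all done → K.

C, E, B, I, D, G, H, A, F, J, K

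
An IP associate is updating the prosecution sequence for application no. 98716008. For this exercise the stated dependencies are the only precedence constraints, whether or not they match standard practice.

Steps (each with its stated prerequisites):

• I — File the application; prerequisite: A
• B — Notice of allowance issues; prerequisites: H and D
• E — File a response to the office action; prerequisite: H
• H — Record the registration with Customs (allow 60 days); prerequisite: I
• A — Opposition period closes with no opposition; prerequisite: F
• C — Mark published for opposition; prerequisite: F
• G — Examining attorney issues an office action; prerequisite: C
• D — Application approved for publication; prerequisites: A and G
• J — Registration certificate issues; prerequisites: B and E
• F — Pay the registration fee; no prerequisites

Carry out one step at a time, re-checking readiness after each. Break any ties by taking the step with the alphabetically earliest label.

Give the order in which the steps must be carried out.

F has no prerequisites → F first.
Now A and C have their prerequisites met. A has the earlier label, so A next.
I now also ready, so the ready set is {C, I}; C has the earlier label → C.
G now also ready, so the ready set is {G, I}; G has the earlier label → G.
D now also ready, so the ready set is {D, I}; D has the earlier label → D.
That leaves I as the only ready step → I.
H is the only step now ready → H.
Now B and E have their prerequisites met. B has the earlier label, so B next.
E needed H, now all done → E.
J needed B and E, now all done → J.

F, A, C, G, D, I, H, B, E, J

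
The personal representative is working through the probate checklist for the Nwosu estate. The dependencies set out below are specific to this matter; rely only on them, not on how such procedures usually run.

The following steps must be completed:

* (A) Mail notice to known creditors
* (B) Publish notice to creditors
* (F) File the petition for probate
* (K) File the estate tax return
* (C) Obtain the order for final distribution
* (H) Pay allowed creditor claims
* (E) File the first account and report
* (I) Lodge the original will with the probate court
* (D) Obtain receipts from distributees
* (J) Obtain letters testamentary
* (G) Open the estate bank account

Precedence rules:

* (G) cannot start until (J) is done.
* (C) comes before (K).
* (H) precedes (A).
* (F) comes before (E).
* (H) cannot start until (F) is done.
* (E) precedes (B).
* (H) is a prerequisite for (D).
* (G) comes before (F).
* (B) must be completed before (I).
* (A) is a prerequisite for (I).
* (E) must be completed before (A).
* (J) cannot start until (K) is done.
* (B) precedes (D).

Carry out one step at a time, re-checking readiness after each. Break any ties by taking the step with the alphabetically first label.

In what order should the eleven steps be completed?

(C), (K), (J), (G), (F), (E), (B), (H), (A), (D), (I)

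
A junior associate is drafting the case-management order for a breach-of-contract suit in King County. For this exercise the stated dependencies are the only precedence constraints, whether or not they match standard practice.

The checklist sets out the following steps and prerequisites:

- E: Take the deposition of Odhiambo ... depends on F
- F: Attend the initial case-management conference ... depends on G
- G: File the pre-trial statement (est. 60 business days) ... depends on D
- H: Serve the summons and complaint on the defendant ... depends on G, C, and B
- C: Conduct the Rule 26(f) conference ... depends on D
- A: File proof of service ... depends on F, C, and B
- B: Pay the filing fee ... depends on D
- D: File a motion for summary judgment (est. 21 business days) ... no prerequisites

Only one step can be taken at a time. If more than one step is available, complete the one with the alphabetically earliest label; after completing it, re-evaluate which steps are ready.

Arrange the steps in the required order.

D B C G F A E H

D has no prerequisites → D first.
Now B, C and G have their prerequisites met. B has the earlier label, so B next.
C and G are both available; C has the earlier label → C.
That leaves G as the only ready step → G.
Ready: F and H. F has the earlier label → F.
A and E now also ready, so the ready set is {A, E, H}; A has the earlier label → A.
Ready: E and H. E has the earlier label → E.
Next only H has its prerequisites met → H.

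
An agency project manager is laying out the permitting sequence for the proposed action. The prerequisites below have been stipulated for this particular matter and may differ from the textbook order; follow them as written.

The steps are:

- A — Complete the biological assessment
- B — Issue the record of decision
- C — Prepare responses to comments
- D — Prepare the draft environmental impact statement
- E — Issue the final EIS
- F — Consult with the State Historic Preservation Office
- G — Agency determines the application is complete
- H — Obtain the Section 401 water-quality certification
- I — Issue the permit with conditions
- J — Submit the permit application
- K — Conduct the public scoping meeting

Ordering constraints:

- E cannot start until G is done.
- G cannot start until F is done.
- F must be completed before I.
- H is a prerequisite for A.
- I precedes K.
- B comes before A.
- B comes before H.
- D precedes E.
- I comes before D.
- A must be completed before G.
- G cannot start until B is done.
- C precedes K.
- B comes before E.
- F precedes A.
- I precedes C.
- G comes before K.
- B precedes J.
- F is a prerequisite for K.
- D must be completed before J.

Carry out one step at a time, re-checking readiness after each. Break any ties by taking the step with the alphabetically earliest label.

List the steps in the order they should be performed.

Nothing is required for B and F. B has the earlier label → B first.
H now also ready, so the ready set is {F, H}; F has the earlier label → F.
Ready: H and I. H has the earlier label → H.
Now A and I have their prerequisites met. A has the earlier label, so A next.
G now also ready, so the ready set is {G, I}; G has the earlier label → G.
Next only I has its prerequisites met → I.
Ready: C and D. C has the earlier label → C.
D and K are both available; D has the earlier label → D.
Now E, J and K have their prerequisites met. E has the earlier label, so E next.
Now J and K have their prerequisites met. J has the earlier label, so J next.
Next only K has its prerequisites met → K.

B → F → H → A → G → I → C → D → E → J → K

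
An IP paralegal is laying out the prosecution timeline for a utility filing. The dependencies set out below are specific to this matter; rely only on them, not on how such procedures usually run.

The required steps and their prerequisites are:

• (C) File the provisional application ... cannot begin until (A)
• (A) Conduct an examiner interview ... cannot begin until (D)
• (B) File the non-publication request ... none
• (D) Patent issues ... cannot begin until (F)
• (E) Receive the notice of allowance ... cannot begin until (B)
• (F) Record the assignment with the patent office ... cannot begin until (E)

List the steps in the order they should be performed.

(B) → (E) → (F) → (D) → (A) → (C)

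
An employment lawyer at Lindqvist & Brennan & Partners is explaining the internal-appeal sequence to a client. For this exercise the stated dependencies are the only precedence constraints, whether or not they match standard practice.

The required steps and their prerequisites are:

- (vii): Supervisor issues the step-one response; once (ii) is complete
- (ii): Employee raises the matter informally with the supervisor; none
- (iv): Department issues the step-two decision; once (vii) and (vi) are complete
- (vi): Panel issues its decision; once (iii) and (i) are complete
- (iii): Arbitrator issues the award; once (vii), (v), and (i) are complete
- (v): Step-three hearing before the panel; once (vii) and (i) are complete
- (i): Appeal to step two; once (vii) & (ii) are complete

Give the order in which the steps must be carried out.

(ii), (vii), (i), (v), (iii), (vi), (iv)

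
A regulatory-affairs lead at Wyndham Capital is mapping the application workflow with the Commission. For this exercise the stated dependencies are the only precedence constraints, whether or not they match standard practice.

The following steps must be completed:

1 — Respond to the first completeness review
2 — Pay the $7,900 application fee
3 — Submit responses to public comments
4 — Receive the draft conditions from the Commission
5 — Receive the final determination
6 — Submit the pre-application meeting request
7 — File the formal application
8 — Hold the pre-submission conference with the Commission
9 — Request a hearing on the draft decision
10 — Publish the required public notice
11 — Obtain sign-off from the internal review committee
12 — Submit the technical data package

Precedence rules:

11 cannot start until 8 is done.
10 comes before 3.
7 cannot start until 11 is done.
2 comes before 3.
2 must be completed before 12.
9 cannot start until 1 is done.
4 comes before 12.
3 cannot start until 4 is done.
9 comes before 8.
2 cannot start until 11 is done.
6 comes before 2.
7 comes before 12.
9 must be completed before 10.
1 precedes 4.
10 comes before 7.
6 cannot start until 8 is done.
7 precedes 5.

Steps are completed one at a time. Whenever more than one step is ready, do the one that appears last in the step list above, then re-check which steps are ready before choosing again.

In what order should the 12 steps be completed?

Only 1 has no prerequisites, so it is first.
Ready: 9 and 4. 9 is listed later → 9.
10 and 8 now also ready, so the ready set is {10, 8, 4}; 10 is listed later → 10.
Now 8 and 4 have their prerequisites met. 8 is listed later, so 8 next.
11, 6 and 4 are all available; 11 is listed later → 11.
Ready: 7, 6 and 4. 7 is listed later → 7.
5 now also ready, so the ready set is {6, 5, 4}; 6 is listed later → 6.
2 now also ready, so the ready set is {5, 4, 2}; 5 is listed later → 5.
Now 4 and 2 have their prerequisites met. 4 is listed later, so 4 next.
Next only 2 has its prerequisites met → 2.
Now 12 and 3 have their prerequisites met. 12 is listed later, so 12 next.
Next only 3 has its prerequisites met → 3.

1, 9, 10, 8, 11, 7, 6, 5, 4, 2, 12, 3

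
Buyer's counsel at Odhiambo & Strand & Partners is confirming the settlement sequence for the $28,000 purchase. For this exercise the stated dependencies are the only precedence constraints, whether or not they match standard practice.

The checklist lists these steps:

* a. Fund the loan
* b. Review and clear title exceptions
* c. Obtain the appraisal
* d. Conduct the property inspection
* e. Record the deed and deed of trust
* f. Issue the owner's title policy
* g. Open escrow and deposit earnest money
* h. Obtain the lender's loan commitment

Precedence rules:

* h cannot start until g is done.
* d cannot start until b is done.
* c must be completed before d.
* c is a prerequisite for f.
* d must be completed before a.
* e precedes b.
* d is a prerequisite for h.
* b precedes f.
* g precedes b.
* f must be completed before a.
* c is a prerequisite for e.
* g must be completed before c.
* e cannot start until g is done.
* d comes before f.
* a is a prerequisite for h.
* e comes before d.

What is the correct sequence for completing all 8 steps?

g, c, e, b, d, f, a, h

Only g has no prerequisites, so it is first.
c needed g, now all done → c.
e is the only step now ready → e.
b needed e and g, now all done → b.
That leaves d as the only ready step → d.
f is the only step now ready → f.
a is the only step now ready → a.
h needed a, d and g, now all done → h.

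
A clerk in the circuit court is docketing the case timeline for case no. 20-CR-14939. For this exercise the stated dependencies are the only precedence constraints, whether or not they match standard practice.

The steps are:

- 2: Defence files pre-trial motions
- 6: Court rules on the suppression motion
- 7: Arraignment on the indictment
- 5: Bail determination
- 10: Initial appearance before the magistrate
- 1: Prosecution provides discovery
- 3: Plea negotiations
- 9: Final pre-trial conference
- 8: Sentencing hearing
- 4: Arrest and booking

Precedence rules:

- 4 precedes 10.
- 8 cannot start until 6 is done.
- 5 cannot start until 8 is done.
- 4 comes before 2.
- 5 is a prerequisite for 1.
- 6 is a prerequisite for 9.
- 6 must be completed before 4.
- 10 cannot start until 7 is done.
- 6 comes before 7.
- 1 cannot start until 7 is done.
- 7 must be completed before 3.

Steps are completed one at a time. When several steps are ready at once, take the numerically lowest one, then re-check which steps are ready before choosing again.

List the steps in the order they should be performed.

6 → 4 → 2 → 7 → 3 → 8 → 5 → 1 → 9 → 10

Only 6 has no prerequisites, so it is first.
4, 7, 8 and 9 are all available; 4 has the earlier label → 4.
Now 2, 7, 8 and 9 have their prerequisites met. 2 has the earlier label, so 2 next.
7, 8 and 9 are all available; 7 has the earlier label → 7.
Now 3, 8, 9 and 10 have their prerequisites met. 3 has the earlier label, so 3 next.
Now 8, 9 and 10 have their prerequisites met. 8 has the earlier label, so 8 next.
5 now also ready, so the ready set is {5, 9, 10}; 5 has the earlier label → 5.
1 now also ready, so the ready set is {1, 9, 10}; 1 has the earlier label → 1.
9 and 10 are both available; 9 has the earlier label → 9.
10 is the only step now ready → 10.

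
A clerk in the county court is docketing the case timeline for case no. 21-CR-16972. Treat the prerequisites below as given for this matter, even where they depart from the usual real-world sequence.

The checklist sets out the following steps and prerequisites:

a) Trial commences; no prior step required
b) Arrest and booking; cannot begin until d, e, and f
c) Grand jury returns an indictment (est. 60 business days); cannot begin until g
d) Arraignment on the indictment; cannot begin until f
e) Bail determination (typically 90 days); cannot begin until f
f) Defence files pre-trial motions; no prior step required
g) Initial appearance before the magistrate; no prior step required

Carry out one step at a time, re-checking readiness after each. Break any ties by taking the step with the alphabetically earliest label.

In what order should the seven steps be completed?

a f d e b g c

a, f and g have no prerequisites; a has the earlier label, so a is first.
Now f and g have their prerequisites met. f has the earlier label, so f next.
d and e now also ready, so the ready set is {d, e, g}; d has the earlier label → d.
Now e and g have their prerequisites met. e has the earlier label, so e next.
Ready: b and g. b has the earlier label → b.
That leaves g as the only ready step → g.
c needed g, now all done → c.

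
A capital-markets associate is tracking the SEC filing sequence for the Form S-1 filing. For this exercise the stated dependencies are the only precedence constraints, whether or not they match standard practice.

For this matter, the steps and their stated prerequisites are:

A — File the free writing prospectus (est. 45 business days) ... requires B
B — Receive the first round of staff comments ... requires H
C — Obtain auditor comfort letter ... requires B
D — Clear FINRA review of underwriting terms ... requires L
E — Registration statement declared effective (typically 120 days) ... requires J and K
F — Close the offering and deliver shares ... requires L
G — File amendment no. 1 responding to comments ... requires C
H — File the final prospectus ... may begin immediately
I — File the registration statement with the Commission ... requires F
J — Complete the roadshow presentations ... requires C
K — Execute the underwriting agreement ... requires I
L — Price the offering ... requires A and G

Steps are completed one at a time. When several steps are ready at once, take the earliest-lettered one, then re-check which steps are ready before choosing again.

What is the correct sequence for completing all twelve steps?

Only H has no prerequisites, so it is first.
B is the only step now ready → B.
Now A and C have their prerequisites met. A has the earlier label, so A next.
That leaves C as the only ready step → C.
G and J are both available; G has the earlier label → G.
Ready: J and L. J has the earlier label → J.
Next only L has its prerequisites met → L.
Now D and F have their prerequisites met. D has the earlier label, so D next.
F is the only step now ready → F.
I needed F, now all done → I.
K needed I, now all done → K.
Next only E has its prerequisites met → E.

H, B, A, C, G, J, L, D, F, I, K, E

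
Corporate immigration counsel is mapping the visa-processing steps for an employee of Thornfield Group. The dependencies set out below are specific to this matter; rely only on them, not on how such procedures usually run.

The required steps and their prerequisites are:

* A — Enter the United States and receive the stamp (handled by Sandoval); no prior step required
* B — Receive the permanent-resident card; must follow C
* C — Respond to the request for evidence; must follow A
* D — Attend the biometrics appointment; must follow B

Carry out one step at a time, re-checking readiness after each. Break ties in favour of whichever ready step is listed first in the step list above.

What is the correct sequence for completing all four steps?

A is the only step with nothing outstanding, so it goes first.
C is the only step now ready → C.
B needed C, now all done → B.
Next only D has its prerequisites met → D.

A, C, B, D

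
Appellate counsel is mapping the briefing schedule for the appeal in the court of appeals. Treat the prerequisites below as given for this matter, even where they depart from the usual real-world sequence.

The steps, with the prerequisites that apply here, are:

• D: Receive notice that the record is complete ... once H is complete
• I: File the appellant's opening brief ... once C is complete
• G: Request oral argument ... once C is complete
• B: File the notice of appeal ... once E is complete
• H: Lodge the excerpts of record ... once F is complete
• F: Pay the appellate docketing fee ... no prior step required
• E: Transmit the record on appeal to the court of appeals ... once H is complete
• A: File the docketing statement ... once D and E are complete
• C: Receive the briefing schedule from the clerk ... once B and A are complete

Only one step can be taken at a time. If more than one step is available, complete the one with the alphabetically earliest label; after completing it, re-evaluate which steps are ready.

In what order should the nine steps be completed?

Only F has no prerequisites, so it is first.
H needed F, now all done → H.
Ready: D and E. D has the earlier label → D.
E needed H, now all done → E.
Ready: A and B. A has the earlier label → A.
B is the only step now ready → B.
That leaves C as the only ready step → C.
Now G and I have their prerequisites met. G has the earlier label, so G next.
Next only I has its prerequisites met → I.

F → H → D → E → A → B → C → G → I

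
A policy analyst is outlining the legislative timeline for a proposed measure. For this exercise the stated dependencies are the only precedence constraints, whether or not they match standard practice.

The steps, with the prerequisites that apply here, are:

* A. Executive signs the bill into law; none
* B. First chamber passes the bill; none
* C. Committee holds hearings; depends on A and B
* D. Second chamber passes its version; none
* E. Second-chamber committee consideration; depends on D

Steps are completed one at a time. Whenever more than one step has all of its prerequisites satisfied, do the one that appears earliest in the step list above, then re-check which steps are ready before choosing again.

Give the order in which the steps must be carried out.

A, B, C, D, E

A, B and D have no prerequisites; A is listed earlier, so A is first.
B and D are both available; B is listed earlier → B.
C now also ready, so the ready set is {C, D}; C is listed earlier → C.
That leaves D as the only ready step → D.
That leaves E as the only ready step → E.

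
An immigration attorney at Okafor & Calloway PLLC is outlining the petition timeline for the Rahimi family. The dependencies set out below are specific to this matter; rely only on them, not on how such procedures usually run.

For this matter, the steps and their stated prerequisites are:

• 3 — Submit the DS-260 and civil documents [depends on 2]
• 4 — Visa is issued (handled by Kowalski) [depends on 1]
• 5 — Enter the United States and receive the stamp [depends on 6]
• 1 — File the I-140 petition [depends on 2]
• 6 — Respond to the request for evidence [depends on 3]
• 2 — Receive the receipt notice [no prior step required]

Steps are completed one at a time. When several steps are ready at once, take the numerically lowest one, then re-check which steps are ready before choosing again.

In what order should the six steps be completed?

2 is the only step with nothing outstanding, so it goes first.
Now 1 and 3 have their prerequisites met. 1 has the earlier label, so 1 next.
Now 3 and 4 have their prerequisites met. 3 has the earlier label, so 3 next.
4 and 6 are both available; 4 has the earlier label → 4.
6 needed 3, now all done → 6.
5 needed 6, now all done → 5.

2 1 3 4 6 5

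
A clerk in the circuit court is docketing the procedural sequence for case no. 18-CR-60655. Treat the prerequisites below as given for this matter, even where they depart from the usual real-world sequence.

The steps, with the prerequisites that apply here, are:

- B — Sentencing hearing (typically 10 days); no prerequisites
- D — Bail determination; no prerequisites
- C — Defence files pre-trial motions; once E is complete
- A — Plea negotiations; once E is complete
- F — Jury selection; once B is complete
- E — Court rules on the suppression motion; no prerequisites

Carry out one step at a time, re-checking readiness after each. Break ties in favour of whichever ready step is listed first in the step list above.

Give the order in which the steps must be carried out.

B → D → F → E → C → A

Nothing is required for B, D and E. B is listed earlier → B first.
D, F and E are all available; D is listed earlier → D.
Now F and E have their prerequisites met. F is listed earlier, so F next.
E is the only step now ready → E.
Now C and A have their prerequisites met. C is listed earlier, so C next.
That leaves A as the only ready step → A.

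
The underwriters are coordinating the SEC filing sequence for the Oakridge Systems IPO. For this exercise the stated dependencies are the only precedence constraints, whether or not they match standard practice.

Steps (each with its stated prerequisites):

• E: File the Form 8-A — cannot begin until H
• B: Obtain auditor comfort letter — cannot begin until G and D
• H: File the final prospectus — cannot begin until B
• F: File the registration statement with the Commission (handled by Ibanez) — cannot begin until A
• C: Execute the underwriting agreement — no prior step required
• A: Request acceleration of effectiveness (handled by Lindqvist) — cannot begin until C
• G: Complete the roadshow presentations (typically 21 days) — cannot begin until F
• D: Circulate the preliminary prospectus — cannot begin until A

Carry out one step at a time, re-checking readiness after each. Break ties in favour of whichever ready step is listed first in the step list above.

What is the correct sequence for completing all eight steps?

C has no prerequisites → C first.
That leaves A as the only ready step → A.
Now F and D have their prerequisites met. F is listed earlier, so F next.
Ready: G and D. G is listed earlier → G.
D needed A, now all done → D.
Next only B has its prerequisites met → B.
Next only H has its prerequisites met → H.
Next only E has its prerequisites met → E.

C, A, F, G, D, B, H, E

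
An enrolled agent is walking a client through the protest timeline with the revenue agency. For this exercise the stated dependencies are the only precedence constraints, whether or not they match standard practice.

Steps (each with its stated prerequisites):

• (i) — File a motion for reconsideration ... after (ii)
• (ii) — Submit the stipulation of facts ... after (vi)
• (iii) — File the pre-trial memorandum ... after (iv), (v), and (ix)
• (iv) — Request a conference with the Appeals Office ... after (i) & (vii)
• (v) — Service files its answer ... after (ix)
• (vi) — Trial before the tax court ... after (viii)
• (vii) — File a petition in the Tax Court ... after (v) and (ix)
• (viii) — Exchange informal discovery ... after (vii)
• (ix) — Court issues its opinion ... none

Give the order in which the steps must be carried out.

Only (ix) has no prerequisites, so it is first.
(v) is the only step now ready → (v).
Next only (vii) has its prerequisites met → (vii).
(viii) needed (vii), now all done → (viii).
(vi) is the only step now ready → (vi).
(ii) needed (vi), now all done → (ii).
(i) needed (ii), now all done → (i).
Next only (iv) has its prerequisites met → (iv).
(iii) is the only step now ready → (iii).

(ix) → (v) → (vii) → (viii) → (vi) → (ii) → (i) → (iv) → (iii)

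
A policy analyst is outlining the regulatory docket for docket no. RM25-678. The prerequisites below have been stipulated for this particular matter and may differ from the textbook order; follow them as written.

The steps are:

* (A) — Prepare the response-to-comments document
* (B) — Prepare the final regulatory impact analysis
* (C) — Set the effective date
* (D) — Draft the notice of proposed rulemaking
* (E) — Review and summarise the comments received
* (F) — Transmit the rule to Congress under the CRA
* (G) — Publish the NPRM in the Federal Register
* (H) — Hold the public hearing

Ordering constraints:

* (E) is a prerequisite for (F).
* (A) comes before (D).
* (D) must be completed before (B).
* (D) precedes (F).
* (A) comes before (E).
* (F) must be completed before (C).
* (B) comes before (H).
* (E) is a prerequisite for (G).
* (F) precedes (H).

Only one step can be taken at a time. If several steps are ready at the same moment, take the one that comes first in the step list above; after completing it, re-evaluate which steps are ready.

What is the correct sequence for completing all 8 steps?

Only (A) has no prerequisites, so it is first.
Now (D) and (E) have their prerequisites met. (D) is listed earlier, so (D) next.
Now (B) and (E) have their prerequisites met. (B) is listed earlier, so (B) next.
That leaves (E) as the only ready step → (E).
Ready: (F) and (G). (F) is listed earlier → (F).
(C) and (H) now also ready, so the ready set is {(C), (G), (H)}; (C) is listed earlier → (C).
Ready: (G) and (H). (G) is listed earlier → (G).
(H) needed (B) and (F), now all done → (H).

(A), (D), (B), (E), (F), (C), (G), (H)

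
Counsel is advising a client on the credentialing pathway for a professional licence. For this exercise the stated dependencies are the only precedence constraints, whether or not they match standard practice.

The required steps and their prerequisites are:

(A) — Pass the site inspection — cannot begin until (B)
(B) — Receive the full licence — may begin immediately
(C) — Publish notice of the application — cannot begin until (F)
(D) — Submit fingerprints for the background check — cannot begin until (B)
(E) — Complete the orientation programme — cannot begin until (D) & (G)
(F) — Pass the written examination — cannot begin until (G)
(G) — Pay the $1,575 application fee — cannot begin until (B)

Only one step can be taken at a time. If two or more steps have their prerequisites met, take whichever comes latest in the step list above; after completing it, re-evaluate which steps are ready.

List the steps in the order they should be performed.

Only (B) has no prerequisites, so it is first.
Now (G), (D) and (A) have their prerequisites met. (G) is listed later, so (G) next.
(F) now also ready, so the ready set is {(F), (D), (A)}; (F) is listed later → (F).
(C) now also ready, so the ready set is {(D), (C), (A)}; (D) is listed later → (D).
(E), (C) and (A) are all available; (E) is listed later → (E).
Now (C) and (A) have their prerequisites met. (C) is listed later, so (C) next.
(A) needed (B), now all done → (A).

(B) → (G) → (F) → (D) → (E) → (C) → (A)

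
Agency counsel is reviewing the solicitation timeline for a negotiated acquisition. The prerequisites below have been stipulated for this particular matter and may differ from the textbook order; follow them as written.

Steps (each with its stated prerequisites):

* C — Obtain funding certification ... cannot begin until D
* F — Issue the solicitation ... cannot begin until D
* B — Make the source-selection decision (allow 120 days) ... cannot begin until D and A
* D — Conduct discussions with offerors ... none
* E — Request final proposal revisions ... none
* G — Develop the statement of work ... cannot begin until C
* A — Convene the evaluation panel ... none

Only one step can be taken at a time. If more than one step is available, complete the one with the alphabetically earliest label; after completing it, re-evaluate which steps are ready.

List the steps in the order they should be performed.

Nothing is required for A, D and E. A has the earlier label → A first.
Now D and E have their prerequisites met. D has the earlier label, so D next.
Ready: B, C, E and F. B has the earlier label → B.
C, E and F are all available; C has the earlier label → C.
G now also ready, so the ready set is {E, F, G}; E has the earlier label → E.
F and G are both available; F has the earlier label → F.
G is the only step now ready → G.

A, D, B, C, E, F, G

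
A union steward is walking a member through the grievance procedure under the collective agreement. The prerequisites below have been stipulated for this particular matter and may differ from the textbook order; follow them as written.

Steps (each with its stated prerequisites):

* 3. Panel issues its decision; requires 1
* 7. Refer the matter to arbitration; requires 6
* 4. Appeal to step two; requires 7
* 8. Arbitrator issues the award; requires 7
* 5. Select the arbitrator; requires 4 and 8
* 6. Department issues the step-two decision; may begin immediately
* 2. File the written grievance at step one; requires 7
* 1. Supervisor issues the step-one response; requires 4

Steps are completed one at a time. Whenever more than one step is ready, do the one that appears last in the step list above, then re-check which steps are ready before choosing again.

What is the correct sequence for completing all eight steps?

6 has no prerequisites → 6 first.
7 is the only step now ready → 7.
Ready: 2, 8 and 4. 2 is listed later → 2.
Ready: 8 and 4. 8 is listed later → 8.
4 is the only step now ready → 4.
Now 1 and 5 have their prerequisites met. 1 is listed later, so 1 next.
3 now also ready, so the ready set is {5, 3}; 5 is listed later → 5.
That leaves 3 as the only ready step → 3.

6, 7, 2, 8, 4, 1, 5, 3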